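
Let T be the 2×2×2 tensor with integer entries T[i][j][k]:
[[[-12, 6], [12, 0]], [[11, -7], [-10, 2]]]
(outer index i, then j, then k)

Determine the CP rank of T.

2

Lower bound: the mode-2 unfolding of T (rows indexed by j, columns by (i,k) = (0,0), (0,1), (1,0), (1,1)) is [[-12, 6, 11, -7], [12, 0, -10, 2]].
There the 2×2 minor on rows j ∈ {0, 1}, columns (i,k) ∈ {(0,0), (0,1)} is det [[-12, 6], [12, 0]] = -72 ≠ 0, so this unfolding has rank ≥ 2; CP rank is at least every unfolding rank, so rank(T) ≥ 2. (Unfolding ranks only ever bound the CP rank from below — rank(T) can be strictly larger than all of them — so the matching upper bound has to come from an explicit 2-term decomposition.)
Upper bound — finding two terms. Write S_k = T[:,:,k] for the frontal slices: S₀ = [[-12, 12], [11, -10]], S₁ = [[6, 0], [-7, 2]].
If T = a₁ (x) b₁ (x) c₁ + a₂ (x) b₂ (x) c₂ then each S_k = c₁[k]·a₁b₁ᵀ + c₂[k]·a₂b₂ᵀ. S₀ and S₁ are linearly independent, so a₁b₁ᵀ and a₂b₂ᵀ must span the same plane of matrices: they are the rank-1 matrices of the form x·S₀ + y·S₁.
det(x·S₀ + y·S₁) is −12·x² + 12·y² = (-12)·(x − y)(x + y), vanishing at (x:y) = (1:1) and (1:-1).
M₁ = S₀ + S₁ = [[-6, 12], [4, -8]] = (-2)·[3, -2][1, -2]ᵀ and M₂ = S₀ − S₁ = [[-18, 12], [18, -12]] = (-6)·[1, -1][3, -2]ᵀ, so take a₁ = [3, -2], b₁ = [1, -2], a₂ = [1, -1], b₂ = [3, -2].
Each slice is an integer combination of E₁ = a₁b₁ᵀ and E₂ = a₂b₂ᵀ: S₀ = −E₁ − 3·E₂, S₁ = −E₁ + 3·E₂; reading off coefficients, c₁ = [-1, -1] and c₂ = [-3, 3].
Hence T = [3, -2] (x) [1, -2] (x) [-1, -1] + [1, -1] (x) [3, -2] (x) [-3, 3], so rank(T) ≤ 2.
These bounds meet, so rank(T) = 2.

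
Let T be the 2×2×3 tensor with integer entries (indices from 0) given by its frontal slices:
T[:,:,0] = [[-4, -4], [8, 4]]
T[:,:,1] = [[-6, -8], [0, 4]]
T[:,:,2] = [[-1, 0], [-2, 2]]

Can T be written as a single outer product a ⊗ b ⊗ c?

The mode-3 unfolding of T (rows indexed by k, columns by (i,j) = (0,0), (0,1), (1,0), (1,1)) is [[-4, -4, 8, 4], [-6, -8, 0, 4], [-1, 0, -2, 2]].
There the 3×3 minor on rows k ∈ {0, 1, 2}, columns (i,j) ∈ {(0,0), (0,1), (1,0)} is det [[-4, -4, 8], [-6, -8, 0], [-1, 0, -2]] = -80 ≠ 0, so this unfolding has rank ≥ 3; CP rank is at least every unfolding rank, so rank(T) ≥ 3.
In particular rank(T) ≥ 3 > 1, so T is not rank-1.

No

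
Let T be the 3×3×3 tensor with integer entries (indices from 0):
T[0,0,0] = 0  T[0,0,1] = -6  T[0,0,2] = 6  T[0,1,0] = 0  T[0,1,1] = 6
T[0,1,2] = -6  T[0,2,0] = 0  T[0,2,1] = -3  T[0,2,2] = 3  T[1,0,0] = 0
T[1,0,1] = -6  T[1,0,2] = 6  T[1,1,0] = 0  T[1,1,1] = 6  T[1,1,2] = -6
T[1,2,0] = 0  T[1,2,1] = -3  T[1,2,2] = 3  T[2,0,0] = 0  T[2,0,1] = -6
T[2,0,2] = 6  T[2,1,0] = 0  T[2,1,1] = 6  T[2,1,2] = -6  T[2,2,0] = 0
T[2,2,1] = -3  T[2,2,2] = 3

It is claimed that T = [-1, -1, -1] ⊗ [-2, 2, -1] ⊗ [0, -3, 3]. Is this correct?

Yes

Reconstruct entrywise from the claimed factors. For example, T[0,0,0] = 0 and Σₗ aₗ[0]bₗ[0]cₗ[0] = (-1)·(-2)·(0) = 0; checking all 27 entries, every one matches. The claim holds.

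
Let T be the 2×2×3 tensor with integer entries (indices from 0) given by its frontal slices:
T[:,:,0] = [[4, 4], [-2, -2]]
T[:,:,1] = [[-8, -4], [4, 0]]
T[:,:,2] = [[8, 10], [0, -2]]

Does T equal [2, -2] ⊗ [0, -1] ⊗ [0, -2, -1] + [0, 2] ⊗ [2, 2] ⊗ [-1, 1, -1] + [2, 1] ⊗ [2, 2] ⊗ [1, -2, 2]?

No

Reconstruct entry (1,0,1) from the claimed factors: Σₗ aₗ[1]bₗ[0]cₗ[1] = (-2)·(0)·(-2) + (2)·(2)·(1) + (1)·(2)·(-2) = 0, but T[1,0,1] = 4. The claim is false.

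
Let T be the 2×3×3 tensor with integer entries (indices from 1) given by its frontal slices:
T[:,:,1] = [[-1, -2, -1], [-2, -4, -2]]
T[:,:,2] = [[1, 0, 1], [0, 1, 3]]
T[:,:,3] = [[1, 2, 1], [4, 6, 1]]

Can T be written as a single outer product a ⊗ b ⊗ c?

The mode-3 unfolding of T (rows indexed by k, columns by (i,j) = (1,1), (1,2), (1,3), (2,1), (2,2), (2,3)) is [[-1, -2, -1, -2, -4, -2], [1, 0, 1, 0, 1, 3], [1, 2, 1, 4, 6, 1]].
There the 3×3 minor on rows k ∈ {1, 2, 3}, columns (i,j) ∈ {(1,1), (1,2), (2,1)} is det [[-1, -2, -2], [1, 0, 0], [1, 2, 4]] = 4 ≠ 0, so this unfolding has rank ≥ 3; CP rank is at least every unfolding rank, so rank(T) ≥ 3.
In particular rank(T) ≥ 3 > 1, so T is not rank-1.

No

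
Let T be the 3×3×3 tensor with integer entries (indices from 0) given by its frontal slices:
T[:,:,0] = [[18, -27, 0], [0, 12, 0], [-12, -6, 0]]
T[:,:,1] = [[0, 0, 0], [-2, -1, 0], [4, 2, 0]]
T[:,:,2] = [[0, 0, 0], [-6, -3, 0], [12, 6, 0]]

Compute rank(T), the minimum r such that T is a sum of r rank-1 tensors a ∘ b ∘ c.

2

Lower bound: the mode-2 unfolding of T (rows indexed by j, columns by (i,k) = (0,0), (0,1), (0,2), (1,0), (1,1), (1,2), (2,0), (2,1), (2,2)) is [[18, 0, 0, 0, -2, -6, -12, 4, 12], [-27, 0, 0, 12, -1, -3, -6, 2, 6], [0, 0, 0, 0, 0, 0, 0, 0, 0]].
There the 2×2 minor on rows j ∈ {0, 1}, columns (i,k) ∈ {(0,0), (1,0)} is det [[18, 0], [-27, 12]] = 216 ≠ 0, so this unfolding has rank ≥ 2; CP rank is at least every unfolding rank, so rank(T) ≥ 2. (This is only a lower bound: in general the CP rank may exceed every unfolding rank, so we still need to exhibit 2 rank-1 terms summing to T.)
Upper bound — finding two terms. Write S_k = T[:,:,k] for the frontal slices: S₀ = [[18, -27, 0], [0, 12, 0], [-12, -6, 0]], S₁ = [[0, 0, 0], [-2, -1, 0], [4, 2, 0]], S₂ = [[0, 0, 0], [-6, -3, 0], [12, 6, 0]].
If T = a₁ ∘ b₁ ∘ c₁ + a₂ ∘ b₂ ∘ c₂ then each S_k = c₁[k]·a₁b₁ᵀ + c₂[k]·a₂b₂ᵀ. S₀ and S₁ are linearly independent, so a₁b₁ᵀ and a₂b₂ᵀ must span the same plane of matrices: they are the rank-1 matrices of the form x·S₀ + y·S₁.
The 2×2 minor of x·S₀ + y·S₁ on rows {0,1}, columns {0,1} is 216·x² − 72·xy = 72·(3·x − y)(x), vanishing at (x:y) = (1:3) and (0:1).
M₁ = S₀ + 3·S₁ = [[18, -27, 0], [-6, 9, 0], [0, 0, 0]] = 3·[3, -1, 0][2, -3, 0]ᵀ and M₂ = S₁ = [[0, 0, 0], [-2, -1, 0], [4, 2, 0]] = −[0, 1, -2][2, 1, 0]ᵀ, so take a₁ = [3, -1, 0], b₁ = [2, -3, 0], a₂ = [0, 1, -2], b₂ = [2, 1, 0].
Each slice is an integer combination of E₁ = a₁b₁ᵀ and E₂ = a₂b₂ᵀ: S₀ = 3·E₁ + 3·E₂, S₁ = −E₂, S₂ = −3·E₂; reading off coefficients, c₁ = [3, 0, 0] and c₂ = [3, -1, -3].
Hence T = [3, -1, 0] ∘ [2, -3, 0] ∘ [3, 0, 0] + [0, 1, -2] ∘ [2, 1, 0] ∘ [3, -1, -3], so rank(T) ≤ 2.
These bounds meet, so rank(T) = 2.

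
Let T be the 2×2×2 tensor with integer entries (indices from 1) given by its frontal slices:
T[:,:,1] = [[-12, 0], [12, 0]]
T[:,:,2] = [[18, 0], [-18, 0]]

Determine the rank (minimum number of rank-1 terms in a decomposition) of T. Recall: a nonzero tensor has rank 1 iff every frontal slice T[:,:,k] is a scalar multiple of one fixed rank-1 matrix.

1

Lower bound: T ≠ 0 (e.g. T[1,1,1] = -12), so rank(T) ≥ 1.
Upper bound: if T = a ⊗ b ⊗ c then every fibre of T is a multiple of the corresponding factor, so read the factors off the fibres through the nonzero entry T[1,1,1] = -12.
The mode-1 fibre T[:,1,1] = [-12, 12] gives a = [1, -1] (primitive direction); the mode-2 fibre T[1,:,1] = [-12, 0] gives b = [1, 0]; then c[k] = T[1,1,k] / (a[1]·b[1]) = [-12, 18] / 1 = [-12, 18].
Expanding [1, -1] ⊗ [1, 0] ⊗ [-12, 18] reproduces all 8 entries of T, so T = [1, -1] ⊗ [1, 0] ⊗ [-12, 18] and rank(T) ≤ 1.
These bounds meet, so rank(T) = 1.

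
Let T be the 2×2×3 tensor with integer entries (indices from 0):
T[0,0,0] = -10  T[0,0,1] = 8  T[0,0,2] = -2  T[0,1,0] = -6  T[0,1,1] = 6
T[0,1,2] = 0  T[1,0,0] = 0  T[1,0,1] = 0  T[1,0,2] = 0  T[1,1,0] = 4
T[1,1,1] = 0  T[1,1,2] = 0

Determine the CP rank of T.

Lower bound: in the mode-3 unfolding of T (rows indexed by k, columns by (i,j)) the 3×3 minor on rows k ∈ {0, 1, 2}, columns (i,j) ∈ {(0,0), (0,1), (1,1)} is det [[-10, -6, 4], [8, 6, 0], [-2, 0, 0]] = 48 ≠ 0, so that unfolding has rank ≥ 3 and hence rank(T) ≥ 3 (CP rank is at least every unfolding rank, though it can be larger).
Upper bound: T is a sum of 3 rank-1 terms, T = [0, 1] (x) [0, 1] (x) [4, 0, 0] + [1, 0] (x) [1, 1] (x) [-2, 4, 2] + [1, 0] (x) [2, 1] (x) [-4, 2, -2] (one valid choice — decompositions are not unique — normalised so each a, b is primitive with positive first nonzero entry; check it by expanding all entries), so rank(T) ≤ 3.
These bounds meet, so rank(T) = 3.

3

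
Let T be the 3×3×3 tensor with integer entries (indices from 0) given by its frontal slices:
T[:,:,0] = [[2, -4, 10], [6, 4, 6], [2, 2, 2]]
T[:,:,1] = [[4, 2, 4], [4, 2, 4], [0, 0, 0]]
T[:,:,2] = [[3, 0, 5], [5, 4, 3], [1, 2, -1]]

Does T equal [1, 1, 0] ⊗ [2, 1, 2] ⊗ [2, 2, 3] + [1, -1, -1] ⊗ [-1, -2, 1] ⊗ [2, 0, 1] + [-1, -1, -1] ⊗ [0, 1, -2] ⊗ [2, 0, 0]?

No

Reconstruct entry (0,0,2) from the claimed factors: Σₗ aₗ[0]bₗ[0]cₗ[2] = (1)·(2)·(3) + (1)·(-1)·(1) + (-1)·(0)·(0) = 5, but T[0,0,2] = 3. The claim is false.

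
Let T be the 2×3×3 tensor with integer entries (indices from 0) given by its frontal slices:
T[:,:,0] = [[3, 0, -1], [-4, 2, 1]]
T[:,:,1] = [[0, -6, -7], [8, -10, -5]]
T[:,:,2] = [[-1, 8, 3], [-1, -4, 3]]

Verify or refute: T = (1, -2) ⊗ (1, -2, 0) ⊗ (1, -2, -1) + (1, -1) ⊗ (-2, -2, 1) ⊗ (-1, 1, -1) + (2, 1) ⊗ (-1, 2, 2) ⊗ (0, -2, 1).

Reconstruct entrywise from the claimed factors. For example, T[1,2,1] = -5 and Σₗ aₗ[1]bₗ[2]cₗ[1] = (-2)·(0)·(-2) + (-1)·(1)·(1) + (1)·(2)·(-2) = -5; checking all 18 entries, every one matches. The claim holds.

Yes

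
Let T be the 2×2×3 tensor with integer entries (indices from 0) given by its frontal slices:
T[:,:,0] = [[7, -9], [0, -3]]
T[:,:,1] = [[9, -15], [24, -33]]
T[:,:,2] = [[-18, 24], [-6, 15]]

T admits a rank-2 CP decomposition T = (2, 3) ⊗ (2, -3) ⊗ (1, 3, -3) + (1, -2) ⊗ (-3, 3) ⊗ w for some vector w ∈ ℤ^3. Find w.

w = (-1, 1, 2)

Subtract the known terms from T to get the rank-1 residual R = (1, -2) ⊗ (-3, 3) ⊗ w, so R[i,j,k] = a[i]·b[j]·w[k]. Pick indices with nonzero a[0]·b[0] = (1)·(-3) = -3. Only the fibre through (0,0,·) is needed: R[0,0,:] = T[0,0,:] − Σₗ aₗ[0]bₗ[0]cₗ = [7, 9, -18] − (2)·(2)·(1, 3, -3) = [3, -3, -6]. Then w[k] = R[0,0,k] / -3 for each k, giving w = [3, -3, -6] / -3 = (-1, 1, 2).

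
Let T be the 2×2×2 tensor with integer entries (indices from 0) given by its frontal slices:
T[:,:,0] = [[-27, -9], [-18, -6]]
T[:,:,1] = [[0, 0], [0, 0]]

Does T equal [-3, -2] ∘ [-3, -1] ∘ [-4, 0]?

Reconstruct entry (0,0,0) from the claimed factors: Σₗ aₗ[0]bₗ[0]cₗ[0] = (-3)·(-3)·(-4) = -36, but T[0,0,0] = -27. The claim is false.

No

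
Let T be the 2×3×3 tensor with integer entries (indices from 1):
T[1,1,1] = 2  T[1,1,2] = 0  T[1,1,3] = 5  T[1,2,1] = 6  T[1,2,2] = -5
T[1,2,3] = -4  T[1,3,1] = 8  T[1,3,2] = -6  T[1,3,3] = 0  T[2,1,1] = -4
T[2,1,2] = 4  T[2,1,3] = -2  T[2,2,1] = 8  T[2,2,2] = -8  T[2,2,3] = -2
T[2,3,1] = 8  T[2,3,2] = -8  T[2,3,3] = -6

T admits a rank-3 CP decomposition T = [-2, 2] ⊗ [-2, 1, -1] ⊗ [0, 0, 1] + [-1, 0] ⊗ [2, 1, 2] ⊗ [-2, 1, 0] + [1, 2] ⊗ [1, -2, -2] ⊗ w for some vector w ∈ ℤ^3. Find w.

w = [-2, 2, 1]

Subtract the known terms from T to get the rank-1 residual R = [1, 2] ⊗ [1, -2, -2] ⊗ w, so R[i,j,k] = a[i]·b[j]·w[k]. Pick indices with nonzero a[1]·b[1] = (1)·(1) = 1. Only the fibre through (1,1,·) is needed: R[1,1,:] = T[1,1,:] − Σₗ aₗ[1]bₗ[1]cₗ = [2, 0, 5] − (-2)·(-2)·[0, 0, 1] − (-1)·(2)·[-2, 1, 0] = [-2, 2, 1]. Then w[k] = R[1,1,k] / 1 for each k, giving w = [-2, 2, 1] / 1 = [-2, 2, 1].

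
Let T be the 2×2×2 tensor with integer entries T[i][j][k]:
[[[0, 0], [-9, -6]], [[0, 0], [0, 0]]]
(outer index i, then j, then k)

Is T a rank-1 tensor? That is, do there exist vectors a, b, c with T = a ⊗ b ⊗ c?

Yes

If T = a ⊗ b ⊗ c then every fibre of T is a multiple of the corresponding factor, so read the factors off the fibres through the nonzero entry T[0,1,0] = -9.
The mode-1 fibre T[:,1,0] = [-9, 0] gives a = [1, 0] (primitive direction); the mode-2 fibre T[0,:,0] = [0, -9] gives b = [0, 1]; then c[k] = T[0,1,k] / (a[0]·b[1]) = [-9, -6] / 1 = [-9, -6].
Expanding [1, 0] ⊗ [0, 1] ⊗ [-9, -6] reproduces all 8 entries of T, so T = [1, 0] ⊗ [0, 1] ⊗ [-9, -6] and rank(T) ≤ 1.
Equivalently every frontal slice T[:,:,k] is c[k] times the rank-1 matrix [1, 0] ⊗ [0, 1]. So T has rank 1 (it is nonzero).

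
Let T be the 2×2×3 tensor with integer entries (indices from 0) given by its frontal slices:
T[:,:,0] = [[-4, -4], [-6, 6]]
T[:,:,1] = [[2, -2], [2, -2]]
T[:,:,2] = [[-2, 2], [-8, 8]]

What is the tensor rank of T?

Lower bound: the mode-3 unfolding of T (rows indexed by k, columns by (i,j) = (0,0), (0,1), (1,0), (1,1)) is [[-4, -4, -6, 6], [2, -2, 2, -2], [-2, 2, -8, 8]].
There the 3×3 minor on rows k ∈ {0, 1, 2}, columns (i,j) ∈ {(0,0), (0,1), (1,0)} is det [[-4, -4, -6], [2, -2, 2], [-2, 2, -8]] = -96 ≠ 0, so this unfolding has rank ≥ 3; CP rank is at least every unfolding rank, so rank(T) ≥ 3. (This is only a lower bound: in general the CP rank may exceed every unfolding rank, so we still need to exhibit 3 rank-1 terms summing to T.)
Upper bound: T is a sum of 3 rank-1 terms, T = [1, -2] ⊗ [1, -1] ⊗ [2, 0, 2] + [1, 0] ⊗ [1, 1] ⊗ [-4, 0, 0] + [1, 1] ⊗ [1, -1] ⊗ [-2, 2, -4] (one valid choice — decompositions are not unique — normalised so each a, b is primitive with positive first nonzero entry; check it by expanding all entries), so rank(T) ≤ 3.
These bounds meet, so rank(T) = 3.

3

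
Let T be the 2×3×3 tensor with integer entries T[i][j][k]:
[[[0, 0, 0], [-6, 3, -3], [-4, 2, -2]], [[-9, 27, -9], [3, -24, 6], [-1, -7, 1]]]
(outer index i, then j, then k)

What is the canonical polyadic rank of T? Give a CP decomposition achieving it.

Lower bound: the mode-1 unfolding of T (rows indexed by i, columns by (j,k) = (0,0), (0,1), (0,2), (1,0), (1,1), (1,2), (2,0), (2,1), (2,2)) is [[0, 0, 0, -6, 3, -3, -4, 2, -2], [-9, 27, -9, 3, -24, 6, -1, -7, 1]].
There the 2×2 minor on rows i ∈ {0, 1}, columns (j,k) ∈ {(0,0), (1,0)} is det [[0, -6], [-9, 3]] = -54 ≠ 0, so this unfolding has rank ≥ 2; CP rank is at least every unfolding rank, so rank(T) ≥ 2. (Flattening ranks never certify an upper bound on CP rank; for that we must actually write T with 2 rank-1 terms.)
Upper bound — finding two terms. Write S_k = T[:,:,k] for the frontal slices: S₀ = [[0, -6, -4], [-9, 3, -1]], S₁ = [[0, 3, 2], [27, -24, -7]], S₂ = [[0, -3, -2], [-9, 6, 1]].
If T = a₁ ∘ b₁ ∘ c₁ + a₂ ∘ b₂ ∘ c₂ then each S_k = c₁[k]·a₁b₁ᵀ + c₂[k]·a₂b₂ᵀ. S₀ and S₁ are linearly independent, so a₁b₁ᵀ and a₂b₂ᵀ must span the same plane of matrices: they are the rank-1 matrices of the form x·S₀ + y·S₁.
The 2×2 minor of x·S₀ + y·S₁ on rows {0,1}, columns {0,1} is −54·x² + 189·xy − 81·y² = (-27)·(x − 3·y)(2·x − y), vanishing at (x:y) = (3:1) and (1:2).
M₁ = 3·S₀ + S₁ = [[0, -15, -10], [0, -15, -10]] = (-5)·[1, 1][0, 3, 2]ᵀ and M₂ = S₀ + 2·S₁ = [[0, 0, 0], [45, -45, -15]] = 15·[0, 1][3, -3, -1]ᵀ, so take a₁ = [1, 1], b₁ = [0, 3, 2], a₂ = [0, 1], b₂ = [3, -3, -1].
Each slice is an integer combination of E₁ = a₁b₁ᵀ and E₂ = a₂b₂ᵀ: S₀ = −2·E₁ − 3·E₂, S₁ = E₁ + 9·E₂, S₂ = −E₁ − 3·E₂; reading off coefficients, c₁ = [-2, 1, -1] and c₂ = [-3, 9, -3].
Hence T = [1, 1] ∘ [0, 3, 2] ∘ [-2, 1, -1] + [0, 1] ∘ [3, -3, -1] ∘ [-3, 9, -3], so rank(T) ≤ 2.
These bounds meet, so rank(T) = 2.

rank(T) = 2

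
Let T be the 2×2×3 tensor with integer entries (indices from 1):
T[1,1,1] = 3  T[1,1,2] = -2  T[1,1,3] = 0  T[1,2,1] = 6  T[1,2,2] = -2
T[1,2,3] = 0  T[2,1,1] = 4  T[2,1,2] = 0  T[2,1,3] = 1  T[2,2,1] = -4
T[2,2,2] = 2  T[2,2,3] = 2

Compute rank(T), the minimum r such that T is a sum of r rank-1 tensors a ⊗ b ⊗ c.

Lower bound: the mode-3 unfolding of T (rows indexed by k, columns by (i,j) = (1,1), (1,2), (2,1), (2,2)) is [[3, 6, 4, -4], [-2, -2, 0, 2], [0, 0, 1, 2]].
There the 3×3 minor on rows k ∈ {1, 2, 3}, columns (i,j) ∈ {(1,1), (1,2), (2,1)} is det [[3, 6, 4], [-2, -2, 0], [0, 0, 1]] = 6 ≠ 0, so this unfolding has rank ≥ 3; CP rank is at least every unfolding rank, so rank(T) ≥ 3. (This is only a lower bound: in general the CP rank may exceed every unfolding rank, so we still need to exhibit 3 rank-1 terms summing to T.)
Upper bound: T is a sum of 3 rank-1 terms, T = [0, 1] ⊗ [1, 2] ⊗ [-2, 2, 1] + [1, -2] ⊗ [1, -2] ⊗ [-1, 0, 0] + [1, 1] ⊗ [1, 1] ⊗ [4, -2, 0] (written with every a and b primitive with positive leading entry and the scale carried by c; CP decompositions are not unique, and this one is verified by expanding entrywise), so rank(T) ≤ 3.
These bounds meet, so rank(T) = 3.

3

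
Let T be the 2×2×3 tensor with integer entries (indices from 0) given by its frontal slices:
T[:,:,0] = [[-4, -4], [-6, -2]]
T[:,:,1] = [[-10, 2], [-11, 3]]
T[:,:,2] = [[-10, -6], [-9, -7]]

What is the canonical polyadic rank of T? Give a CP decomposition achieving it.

rank(T) = 3

Lower bound: in the mode-3 unfolding of T (rows indexed by k, columns by (i,j)) the 3×3 minor on rows k ∈ {0, 1, 2}, columns (i,j) ∈ {(0,0), (0,1), (1,0)} is det [[-4, -4, -6], [-10, 2, -11], [-10, -6, -9]] = -224 ≠ 0, so that unfolding has rank ≥ 3 and hence rank(T) ≥ 3 (CP rank is at least every unfolding rank, though it can be larger).
Upper bound: T is a sum of 3 rank-1 terms, T = (1, 1) ⊗ (1, -1) ⊗ (-4, -8, 0) + (1, 1) ⊗ (1, 1) ⊗ (-4, -4, -8) + (2, 1) ⊗ (1, -1) ⊗ (2, 1, -1) (one valid choice — decompositions are not unique — normalised so each a, b is primitive with positive first nonzero entry; check it by expanding all entries), so rank(T) ≤ 3.
These bounds meet, so rank(T) = 3.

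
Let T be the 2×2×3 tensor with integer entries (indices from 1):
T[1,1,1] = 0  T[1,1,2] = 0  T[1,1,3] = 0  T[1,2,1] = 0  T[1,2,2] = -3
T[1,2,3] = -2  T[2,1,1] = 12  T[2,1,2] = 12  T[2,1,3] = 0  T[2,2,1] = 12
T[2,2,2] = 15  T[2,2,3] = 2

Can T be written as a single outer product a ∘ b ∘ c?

The mode-1 unfolding of T (rows indexed by i, columns by (j,k) = (1,1), (1,2), (1,3), (2,1), (2,2), (2,3)) is [[0, 0, 0, 0, -3, -2], [12, 12, 0, 12, 15, 2]].
There the 2×2 minor on rows i ∈ {1, 2}, columns (j,k) ∈ {(1,1), (2,2)} is det [[0, -3], [12, 15]] = 36 ≠ 0, so this unfolding has rank ≥ 2; CP rank is at least every unfolding rank, so rank(T) ≥ 2.
In particular rank(T) ≥ 2 > 1, so T is not rank-1.

No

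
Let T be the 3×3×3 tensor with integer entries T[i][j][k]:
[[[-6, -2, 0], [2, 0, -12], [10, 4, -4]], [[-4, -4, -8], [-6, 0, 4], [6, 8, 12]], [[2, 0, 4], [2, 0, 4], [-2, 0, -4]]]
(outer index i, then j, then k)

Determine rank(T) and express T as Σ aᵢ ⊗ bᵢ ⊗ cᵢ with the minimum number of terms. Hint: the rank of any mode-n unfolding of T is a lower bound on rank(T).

Lower bound: the mode-3 unfolding of T (rows indexed by k, columns by (i,j) = (0,0), (0,1), (0,2), (1,0), (1,1), (1,2), (2,0), (2,1), (2,2)) is [[-6, 2, 10, -4, -6, 6, 2, 2, -2], [-2, 0, 4, -4, 0, 8, 0, 0, 0], [0, -12, -4, -8, 4, 12, 4, 4, -4]].
There the 3×3 minor on rows k ∈ {0, 1, 2}, columns (i,j) ∈ {(0,0), (0,1), (0,2)} is det [[-6, 2, 10], [-2, 0, 4], [0, -12, -4]] = -64 ≠ 0, so this unfolding has rank ≥ 3; CP rank is at least every unfolding rank, so rank(T) ≥ 3. (This is only a lower bound: in general the CP rank may exceed every unfolding rank, so we still need to exhibit 3 rank-1 terms summing to T.)
Upper bound: T is a sum of 3 rank-1 terms, T = [1, -1, 0] ⊗ [1, -2, -2] ⊗ [-2, 0, 4] + [1, 1, -1] ⊗ [1, 1, -1] ⊗ [-2, 0, -4] + [1, 2, 0] ⊗ [1, 0, -2] ⊗ [-2, -2, 0] (one valid choice — decompositions are not unique — normalised so each a, b is primitive with positive first nonzero entry; check it by expanding all entries), so rank(T) ≤ 3.
These bounds meet, so rank(T) = 3.

rank(T) = 3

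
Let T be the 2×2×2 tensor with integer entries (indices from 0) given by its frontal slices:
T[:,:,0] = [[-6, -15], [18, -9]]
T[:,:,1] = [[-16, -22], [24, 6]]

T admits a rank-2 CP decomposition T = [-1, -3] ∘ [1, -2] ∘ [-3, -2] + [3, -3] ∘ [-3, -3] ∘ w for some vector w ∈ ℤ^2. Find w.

w = [1, 2]

Subtract the known terms from T to get the rank-1 residual R = [3, -3] ∘ [-3, -3] ∘ w, so R[i,j,k] = a[i]·b[j]·w[k]. Pick indices with nonzero a[0]·b[0] = (3)·(-3) = -9. Only the fibre through (0,0,·) is needed: R[0,0,:] = T[0,0,:] − Σₗ aₗ[0]bₗ[0]cₗ = [-6, -16] − (-1)·(1)·[-3, -2] = [-9, -18]. Then w[k] = R[0,0,k] / -9 for each k, giving w = [-9, -18] / -9 = [1, 2].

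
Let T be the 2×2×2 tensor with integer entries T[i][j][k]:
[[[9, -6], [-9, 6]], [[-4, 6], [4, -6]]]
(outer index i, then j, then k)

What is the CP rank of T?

2

Lower bound: the mode-3 unfolding of T (rows indexed by k, columns by (i,j) = (0,0), (0,1), (1,0), (1,1)) is [[9, -9, -4, 4], [-6, 6, 6, -6]].
There the 2×2 minor on rows k ∈ {0, 1}, columns (i,j) ∈ {(0,0), (1,0)} is det [[9, -4], [-6, 6]] = 30 ≠ 0, so this unfolding has rank ≥ 2; CP rank is at least every unfolding rank, so rank(T) ≥ 2. (Unfolding ranks only ever bound the CP rank from below — rank(T) can be strictly larger than all of them — so the matching upper bound has to come from an explicit 2-term decomposition.)
Upper bound — finding two terms. Every mode-2 slice of T is a multiple of one matrix: T[:,j,:] = b[j]·M with b = [1, -1] and M = [[9, -6], [-4, 6]] (rows indexed by i, columns by k). So it suffices to write M as a sum of two rank-1 matrices.
Splitting M by its rows (i = 0, 1), M = [1, 0][9, -6]ᵀ + [0, 1][-4, 6]ᵀ.
Hence T = [1, 0] ∘ [1, -1] ∘ [9, -6] + [0, 1] ∘ [1, -1] ∘ [-4, 6], so rank(T) ≤ 2.
These bounds meet, so rank(T) = 2.
Check entry T[0,1,1] = 6: (1)·(-1)·(-6) + (0)·(-1)·(6) = 6.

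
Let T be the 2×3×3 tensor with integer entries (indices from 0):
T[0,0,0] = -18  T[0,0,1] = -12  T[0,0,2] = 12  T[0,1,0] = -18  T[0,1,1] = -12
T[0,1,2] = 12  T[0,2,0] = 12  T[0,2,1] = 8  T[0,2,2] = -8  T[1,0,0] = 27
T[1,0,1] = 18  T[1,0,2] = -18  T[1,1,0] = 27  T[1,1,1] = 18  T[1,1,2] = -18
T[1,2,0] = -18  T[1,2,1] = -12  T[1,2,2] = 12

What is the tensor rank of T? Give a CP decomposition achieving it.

rank(T) = 1

Lower bound: T ≠ 0 (e.g. T[0,0,0] = -18), so rank(T) ≥ 1.
Upper bound: the mode-1 fibre T[:,0,0] = [-18, 27] gives a = [2, -3] (primitive direction); the mode-2 fibre T[0,:,0] = [-18, -18, 12] gives b = [3, 3, -2]; then c[k] = T[0,0,k] / (a[0]·b[0]) = [-18, -12, 12] / 6 = [-3, -2, 2].
Expanding [2, -3] ∘ [3, 3, -2] ∘ [-3, -2, 2] reproduces all 18 entries of T, so T = [2, -3] ∘ [3, 3, -2] ∘ [-3, -2, 2] and rank(T) ≤ 1.
These bounds meet, so rank(T) = 1.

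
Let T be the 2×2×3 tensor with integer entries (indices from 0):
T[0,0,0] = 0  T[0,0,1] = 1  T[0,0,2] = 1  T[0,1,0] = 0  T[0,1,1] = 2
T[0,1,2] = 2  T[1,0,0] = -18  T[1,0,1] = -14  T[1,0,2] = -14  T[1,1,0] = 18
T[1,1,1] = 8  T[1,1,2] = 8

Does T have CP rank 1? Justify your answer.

No

The mode-1 unfolding of T (rows indexed by i, columns by (j,k) = (0,0), (0,1), (0,2), (1,0), (1,1), (1,2)) is [[0, 1, 1, 0, 2, 2], [-18, -14, -14, 18, 8, 8]].
There the 2×2 minor on rows i ∈ {0, 1}, columns (j,k) ∈ {(0,0), (0,1)} is det [[0, 1], [-18, -14]] = 18 ≠ 0, so this unfolding has rank ≥ 2; CP rank is at least every unfolding rank, so rank(T) ≥ 2.
In particular rank(T) ≥ 2 > 1, so T is not rank-1.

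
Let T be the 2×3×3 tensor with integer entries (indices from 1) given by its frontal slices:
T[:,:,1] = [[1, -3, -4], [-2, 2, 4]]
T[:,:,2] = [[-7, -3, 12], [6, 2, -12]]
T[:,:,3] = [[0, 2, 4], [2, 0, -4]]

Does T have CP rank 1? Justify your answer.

No

The mode-3 unfolding of T (rows indexed by k, columns by (i,j) = (1,1), (1,2), (1,3), (2,1), (2,2), (2,3)) is [[1, -3, -4, -2, 2, 4], [-7, -3, 12, 6, 2, -12], [0, 2, 4, 2, 0, -4]].
There the 3×3 minor on rows k ∈ {1, 2, 3}, columns (i,j) ∈ {(1,1), (1,2), (1,3)} is det [[1, -3, -4], [-7, -3, 12], [0, 2, 4]] = -64 ≠ 0, so this unfolding has rank ≥ 3; CP rank is at least every unfolding rank, so rank(T) ≥ 3.
In particular rank(T) ≥ 3 > 1, so T is not rank-1.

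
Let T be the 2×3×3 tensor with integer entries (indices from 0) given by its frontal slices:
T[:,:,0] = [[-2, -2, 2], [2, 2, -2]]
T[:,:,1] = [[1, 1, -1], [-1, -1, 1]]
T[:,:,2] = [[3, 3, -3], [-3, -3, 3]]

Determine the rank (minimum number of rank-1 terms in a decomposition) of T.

Lower bound: T ≠ 0 (e.g. T[0,0,0] = -2), so rank(T) ≥ 1.
Upper bound: if T = a (x) b (x) c then every fibre of T is a multiple of the corresponding factor, so read the factors off the fibres through the nonzero entry T[0,0,0] = -2.
The mode-1 fibre T[:,0,0] = [-2, 2] gives a = [1, -1] (primitive direction); the mode-2 fibre T[0,:,0] = [-2, -2, 2] gives b = [1, 1, -1]; then c[k] = T[0,0,k] / (a[0]·b[0]) = [-2, 1, 3] / 1 = [-2, 1, 3].
Expanding [1, -1] (x) [1, 1, -1] (x) [-2, 1, 3] reproduces all 18 entries of T, so T = [1, -1] (x) [1, 1, -1] (x) [-2, 1, 3] and rank(T) ≤ 1.
These bounds meet, so rank(T) = 1.
Check entry T[1,0,2] = -3: (-1)·(1)·(3) = -3.

1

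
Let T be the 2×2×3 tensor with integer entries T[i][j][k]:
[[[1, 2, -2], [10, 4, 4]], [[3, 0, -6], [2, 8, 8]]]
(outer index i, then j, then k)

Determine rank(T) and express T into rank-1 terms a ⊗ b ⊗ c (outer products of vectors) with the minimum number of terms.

Lower bound: the mode-3 unfolding of T (rows indexed by k, columns by (i,j) = (0,0), (0,1), (1,0), (1,1)) is [[1, 10, 3, 2], [2, 4, 0, 8], [-2, 4, -6, 8]].
There the 3×3 minor on rows k ∈ {0, 1, 2}, columns (i,j) ∈ {(0,0), (0,1), (1,0)} is det [[1, 10, 3], [2, 4, 0], [-2, 4, -6]] = 144 ≠ 0, so this unfolding has rank ≥ 3; CP rank is at least every unfolding rank, so rank(T) ≥ 3. (Unfolding ranks only ever bound the CP rank from below — rank(T) can be strictly larger than all of them — so the matching upper bound has to come from an explicit 3-term decomposition.)
Upper bound: T is a sum of 3 rank-1 terms, T = (0, 1) ⊗ (1, -2) ⊗ (2, -2, -4) + (1, 1) ⊗ (1, 2) ⊗ (1, 2, -2) + (2, 1) ⊗ (0, 1) ⊗ (4, 0, 4) (one valid choice — decompositions are not unique — normalised so each a, b is primitive with positive first nonzero entry; check it by expanding all entries), so rank(T) ≤ 3.
These bounds meet, so rank(T) = 3.
Check entry T[1,1,0] = 2: (1)·(-2)·(2) + (1)·(2)·(1) + (1)·(1)·(4) = 2.

rank(T) = 3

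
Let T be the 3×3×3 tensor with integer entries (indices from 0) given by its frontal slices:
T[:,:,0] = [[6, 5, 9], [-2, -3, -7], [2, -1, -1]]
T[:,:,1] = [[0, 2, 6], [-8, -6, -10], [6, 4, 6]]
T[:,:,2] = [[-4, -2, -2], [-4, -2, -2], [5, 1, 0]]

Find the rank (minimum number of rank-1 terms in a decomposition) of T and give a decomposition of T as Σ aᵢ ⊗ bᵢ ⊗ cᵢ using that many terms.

Lower bound: the mode-1 unfolding of T (rows indexed by i, columns by (j,k) = (0,0), (0,1), (0,2), (1,0), (1,1), (1,2), (2,0), (2,1), (2,2)) is [[6, 0, -4, 5, 2, -2, 9, 6, -2], [-2, -8, -4, -3, -6, -2, -7, -10, -2], [2, 6, 5, -1, 4, 1, -1, 6, 0]].
There the 3×3 minor on rows i ∈ {0, 1, 2}, columns (j,k) ∈ {(0,0), (0,1), (0,2)} is det [[6, 0, -4], [-2, -8, -4], [2, 6, 5]] = -112 ≠ 0, so this unfolding has rank ≥ 3; CP rank is at least every unfolding rank, so rank(T) ≥ 3. (Flattening ranks never certify an upper bound on CP rank; for that we must actually write T with 3 rank-1 terms.)
Upper bound: T is a sum of 3 rank-1 terms, T = [0, 0, 1] ⊗ [1, -1, -2] ⊗ [2, 0, 1] + [1, 1, -1] ⊗ [2, 1, 1] ⊗ [1, -2, -2] + [2, -2, 1] ⊗ [1, 1, 2] ⊗ [2, 2, 0] (one valid choice — decompositions are not unique — normalised so each a, b is primitive with positive first nonzero entry; check it by expanding all entries), so rank(T) ≤ 3.
These bounds meet, so rank(T) = 3.
Check entry T[0,1,2] = -2: (0)·(-1)·(1) + (1)·(1)·(-2) + (2)·(1)·(0) = -2.

rank(T) = 3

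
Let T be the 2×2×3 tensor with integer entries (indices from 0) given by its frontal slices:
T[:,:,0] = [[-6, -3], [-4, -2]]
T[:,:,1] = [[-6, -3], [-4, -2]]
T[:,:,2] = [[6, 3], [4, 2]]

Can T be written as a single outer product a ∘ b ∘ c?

If T = a ∘ b ∘ c then every fibre of T is a multiple of the corresponding factor, so read the factors off the fibres through the nonzero entry T[0,0,0] = -6.
The mode-1 fibre T[:,0,0] = [-6, -4] gives a = [3, 2] (primitive direction); the mode-2 fibre T[0,:,0] = [-6, -3] gives b = [2, 1]; then c[k] = T[0,0,k] / (a[0]·b[0]) = [-6, -6, 6] / 6 = [-1, -1, 1].
Expanding [3, 2] ∘ [2, 1] ∘ [-1, -1, 1] reproduces all 12 entries of T, so T = [3, 2] ∘ [2, 1] ∘ [-1, -1, 1] and rank(T) ≤ 1.
Equivalently every frontal slice T[:,:,k] is c[k] times the rank-1 matrix [3, 2] ∘ [2, 1]. So T has rank 1 (it is nonzero).

Yes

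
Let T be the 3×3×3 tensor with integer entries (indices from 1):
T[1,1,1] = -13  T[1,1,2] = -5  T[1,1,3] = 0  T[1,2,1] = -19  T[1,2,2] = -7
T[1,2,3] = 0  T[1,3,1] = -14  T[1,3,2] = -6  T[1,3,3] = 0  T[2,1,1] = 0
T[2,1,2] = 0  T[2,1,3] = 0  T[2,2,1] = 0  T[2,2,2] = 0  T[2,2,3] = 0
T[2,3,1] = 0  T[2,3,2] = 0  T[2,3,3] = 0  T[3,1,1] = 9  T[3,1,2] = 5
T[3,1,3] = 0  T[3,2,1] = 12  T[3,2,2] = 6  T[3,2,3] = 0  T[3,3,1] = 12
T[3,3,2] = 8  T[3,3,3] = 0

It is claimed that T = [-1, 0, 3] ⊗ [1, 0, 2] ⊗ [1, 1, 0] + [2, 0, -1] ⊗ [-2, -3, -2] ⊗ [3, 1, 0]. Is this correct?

Reconstruct entry (1,2,1) from the claimed factors: Σₗ aₗ[1]bₗ[2]cₗ[1] = (-1)·(0)·(1) + (2)·(-3)·(3) = -18, but T[1,2,1] = -19. The claim is false.

No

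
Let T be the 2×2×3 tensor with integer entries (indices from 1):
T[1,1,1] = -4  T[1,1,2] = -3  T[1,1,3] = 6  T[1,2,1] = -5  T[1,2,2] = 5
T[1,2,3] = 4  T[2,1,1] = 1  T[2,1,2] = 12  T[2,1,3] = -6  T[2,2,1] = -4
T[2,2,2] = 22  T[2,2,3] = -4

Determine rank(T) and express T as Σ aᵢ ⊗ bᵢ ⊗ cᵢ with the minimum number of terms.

rank(T) = 2

Lower bound: the mode-1 unfolding of T (rows indexed by i, columns by (j,k) = (1,1), (1,2), (1,3), (2,1), (2,2), (2,3)) is [[-4, -3, 6, -5, 5, 4], [1, 12, -6, -4, 22, -4]].
There the 2×2 minor on rows i ∈ {1, 2}, columns (j,k) ∈ {(1,1), (1,2)} is det [[-4, -3], [1, 12]] = -45 ≠ 0, so this unfolding has rank ≥ 2; CP rank is at least every unfolding rank, so rank(T) ≥ 2. (Flattening ranks never certify an upper bound on CP rank; for that we must actually write T with 2 rank-1 terms.)
Upper bound — finding two terms. Write S_k = T[:,:,k] for the frontal slices: S₁ = [[-4, -5], [1, -4]], S₂ = [[-3, 5], [12, 22]], S₃ = [[6, 4], [-6, -4]].
If T = a₁ ⊗ b₁ ⊗ c₁ + a₂ ⊗ b₂ ⊗ c₂ then each S_k = c₁[k]·a₁b₁ᵀ + c₂[k]·a₂b₂ᵀ. S₁ and S₂ are linearly independent, so a₁b₁ᵀ and a₂b₂ᵀ must span the same plane of matrices: they are the rank-1 matrices of the form x·S₁ + y·S₂.
det(x·S₁ + y·S₂) is 21·x² − 21·xy − 126·y² = 21·(x − 3·y)(x + 2·y), vanishing at (x:y) = (3:1) and (2:-1).
M₁ = 3·S₁ + S₂ = [[-15, -10], [15, 10]] = (-5)·(1, -1)(3, 2)ᵀ and M₂ = 2·S₁ − S₂ = [[-5, -15], [-10, -30]] = (-5)·(1, 2)(1, 3)ᵀ, so take a₁ = (1, -1), b₁ = (3, 2), a₂ = (1, 2), b₂ = (1, 3).
Each slice is an integer combination of E₁ = a₁b₁ᵀ and E₂ = a₂b₂ᵀ: S₁ = −E₁ − E₂, S₂ = −2·E₁ + 3·E₂, S₃ = 2·E₁; reading off coefficients, c₁ = (-1, -2, 2) and c₂ = (-1, 3, 0).
Hence T = (1, -1) ⊗ (3, 2) ⊗ (-1, -2, 2) + (1, 2) ⊗ (1, 3) ⊗ (-1, 3, 0), so rank(T) ≤ 2.
These bounds meet, so rank(T) = 2.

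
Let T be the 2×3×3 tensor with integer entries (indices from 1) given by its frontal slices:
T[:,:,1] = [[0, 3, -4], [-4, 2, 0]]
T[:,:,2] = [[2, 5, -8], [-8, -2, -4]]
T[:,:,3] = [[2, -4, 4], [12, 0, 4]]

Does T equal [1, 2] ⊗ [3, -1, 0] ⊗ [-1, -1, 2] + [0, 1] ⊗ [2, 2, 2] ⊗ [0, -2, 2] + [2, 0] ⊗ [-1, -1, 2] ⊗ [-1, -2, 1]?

No

Reconstruct entry (1,1,1) from the claimed factors: Σₗ aₗ[1]bₗ[1]cₗ[1] = (1)·(3)·(-1) + (0)·(2)·(0) + (2)·(-1)·(-1) = -1, but T[1,1,1] = 0. The claim is false.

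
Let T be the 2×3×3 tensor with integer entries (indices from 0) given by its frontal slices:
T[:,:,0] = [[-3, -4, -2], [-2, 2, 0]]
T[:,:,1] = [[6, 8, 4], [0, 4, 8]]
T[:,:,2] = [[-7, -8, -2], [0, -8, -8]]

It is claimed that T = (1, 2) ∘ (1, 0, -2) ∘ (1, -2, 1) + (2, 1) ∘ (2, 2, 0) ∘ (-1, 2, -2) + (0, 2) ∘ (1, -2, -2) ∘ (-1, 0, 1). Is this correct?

Reconstruct entrywise from the claimed factors. For example, T[1,1,0] = 2 and Σₗ aₗ[1]bₗ[1]cₗ[0] = (2)·(0)·(1) + (1)·(2)·(-1) + (2)·(-2)·(-1) = 2; checking all 18 entries, every one matches. The claim holds.

Yes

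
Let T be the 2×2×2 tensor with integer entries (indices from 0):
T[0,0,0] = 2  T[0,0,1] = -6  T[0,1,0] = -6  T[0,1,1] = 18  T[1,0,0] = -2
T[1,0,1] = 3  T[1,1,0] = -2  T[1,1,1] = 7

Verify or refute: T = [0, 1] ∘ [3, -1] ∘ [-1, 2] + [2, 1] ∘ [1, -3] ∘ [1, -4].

No

Reconstruct entry (0,0,1) from the claimed factors: Σₗ aₗ[0]bₗ[0]cₗ[1] = (0)·(3)·(2) + (2)·(1)·(-4) = -8, but T[0,0,1] = -6. The claim is false.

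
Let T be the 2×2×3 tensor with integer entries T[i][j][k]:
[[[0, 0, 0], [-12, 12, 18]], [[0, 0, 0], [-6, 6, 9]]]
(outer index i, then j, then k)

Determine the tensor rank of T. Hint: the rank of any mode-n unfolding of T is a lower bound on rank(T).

1

Lower bound: T ≠ 0 (e.g. T[0,1,0] = -12), so rank(T) ≥ 1.
Upper bound: if T = a ⊗ b ⊗ c then every fibre of T is a multiple of the corresponding factor, so read the factors off the fibres through the nonzero entry T[0,1,0] = -12.
The mode-1 fibre T[:,1,0] = [-12, -6] gives a = [2, 1] (primitive direction); the mode-2 fibre T[0,:,0] = [0, -12] gives b = [0, 1]; then c[k] = T[0,1,k] / (a[0]·b[1]) = [-12, 12, 18] / 2 = [-6, 6, 9].
Expanding [2, 1] ⊗ [0, 1] ⊗ [-6, 6, 9] reproduces all 12 entries of T, so T = [2, 1] ⊗ [0, 1] ⊗ [-6, 6, 9] and rank(T) ≤ 1.
These bounds meet, so rank(T) = 1.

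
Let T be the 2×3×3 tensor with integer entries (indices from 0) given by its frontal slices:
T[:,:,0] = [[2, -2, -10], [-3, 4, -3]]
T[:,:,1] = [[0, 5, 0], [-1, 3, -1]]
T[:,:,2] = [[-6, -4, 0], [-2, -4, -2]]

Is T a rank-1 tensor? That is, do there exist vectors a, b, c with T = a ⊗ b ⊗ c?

No

The mode-2 unfolding of T (rows indexed by j, columns by (i,k) = (0,0), (0,1), (0,2), (1,0), (1,1), (1,2)) is [[2, 0, -6, -3, -1, -2], [-2, 5, -4, 4, 3, -4], [-10, 0, 0, -3, -1, -2]].
There the 3×3 minor on rows j ∈ {0, 1, 2}, columns (i,k) ∈ {(0,0), (0,1), (0,2)} is det [[2, 0, -6], [-2, 5, -4], [-10, 0, 0]] = -300 ≠ 0, so this unfolding has rank ≥ 3; CP rank is at least every unfolding rank, so rank(T) ≥ 3.
In particular rank(T) ≥ 3 > 1, so T is not rank-1.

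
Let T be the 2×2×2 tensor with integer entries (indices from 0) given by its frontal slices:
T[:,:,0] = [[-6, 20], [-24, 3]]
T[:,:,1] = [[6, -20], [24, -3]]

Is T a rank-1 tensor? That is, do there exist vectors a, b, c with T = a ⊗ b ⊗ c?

The mode-2 unfolding of T (rows indexed by j, columns by (i,k) = (0,0), (0,1), (1,0), (1,1)) is [[-6, 6, -24, 24], [20, -20, 3, -3]].
There the 2×2 minor on rows j ∈ {0, 1}, columns (i,k) ∈ {(0,0), (1,0)} is det [[-6, -24], [20, 3]] = 462 ≠ 0, so this unfolding has rank ≥ 2; CP rank is at least every unfolding rank, so rank(T) ≥ 2.
In particular rank(T) ≥ 2 > 1, so T is not rank-1.

No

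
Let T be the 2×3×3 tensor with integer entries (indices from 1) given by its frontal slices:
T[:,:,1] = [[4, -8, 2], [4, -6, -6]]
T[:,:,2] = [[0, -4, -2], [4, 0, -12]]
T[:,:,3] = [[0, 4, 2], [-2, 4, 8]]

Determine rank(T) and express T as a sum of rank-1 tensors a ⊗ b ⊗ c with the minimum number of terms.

Lower bound: in the mode-3 unfolding of T (rows indexed by k, columns by (i,j)) the 3×3 minor on rows k ∈ {1, 2, 3}, columns (i,j) ∈ {(1,1), (1,2), (2,1)} is det [[4, -8, 4], [0, -4, 4], [0, 4, -2]] = -32 ≠ 0, so that unfolding has rank ≥ 3 and hence rank(T) ≥ 3 (CP rank is at least every unfolding rank, though it can be larger).
Upper bound: T is a sum of 3 rank-1 terms, T = [0, 1] ⊗ [1, 2, -2] ⊗ [2, 4, -2] + [1, 2] ⊗ [0, 2, 1] ⊗ [-2, -2, 2] + [2, 1] ⊗ [1, -1, 1] ⊗ [2, 0, 0] (written with every a and b primitive with positive leading entry and the scale carried by c; CP decompositions are not unique, and this one is verified by expanding entrywise), so rank(T) ≤ 3.
These bounds meet, so rank(T) = 3.

rank(T) = 3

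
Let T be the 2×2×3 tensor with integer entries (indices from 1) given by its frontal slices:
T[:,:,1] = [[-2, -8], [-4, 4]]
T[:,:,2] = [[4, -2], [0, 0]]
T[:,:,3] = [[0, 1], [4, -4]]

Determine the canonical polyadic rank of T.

Lower bound: the mode-3 unfolding of T (rows indexed by k, columns by (i,j) = (1,1), (1,2), (2,1), (2,2)) is [[-2, -8, -4, 4], [4, -2, 0, 0], [0, 1, 4, -4]].
There the 3×3 minor on rows k ∈ {1, 2, 3}, columns (i,j) ∈ {(1,1), (1,2), (2,1)} is det [[-2, -8, -4], [4, -2, 0], [0, 1, 4]] = 128 ≠ 0, so this unfolding has rank ≥ 3; CP rank is at least every unfolding rank, so rank(T) ≥ 3. (This is only a lower bound: in general the CP rank may exceed every unfolding rank, so we still need to exhibit 3 rank-1 terms summing to T.)
Upper bound: T is a sum of 3 rank-1 terms, T = [1, -2] (x) [1, -1] (x) [2, 0, -2] + [1, 0] (x) [0, 1] (x) [-8, 0, 0] + [1, 0] (x) [2, -1] (x) [-2, 2, 1] (written with every a and b primitive with positive leading entry and the scale carried by c; CP decompositions are not unique, and this one is verified by expanding entrywise), so rank(T) ≤ 3.
These bounds meet, so rank(T) = 3.

3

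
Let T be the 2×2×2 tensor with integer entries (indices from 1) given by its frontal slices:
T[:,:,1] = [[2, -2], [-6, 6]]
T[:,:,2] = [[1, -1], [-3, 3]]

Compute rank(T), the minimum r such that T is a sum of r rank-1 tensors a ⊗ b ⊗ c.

1

Lower bound: T ≠ 0 (e.g. T[1,1,1] = 2), so rank(T) ≥ 1.
Upper bound: if T = a ⊗ b ⊗ c then every fibre of T is a multiple of the corresponding factor, so read the factors off the fibres through the nonzero entry T[1,1,1] = 2.
The mode-1 fibre T[:,1,1] = [2, -6] gives a = [1, -3] (primitive direction); the mode-2 fibre T[1,:,1] = [2, -2] gives b = [1, -1]; then c[k] = T[1,1,k] / (a[1]·b[1]) = [2, 1] / 1 = [2, 1].
Expanding [1, -3] ⊗ [1, -1] ⊗ [2, 1] reproduces all 8 entries of T, so T = [1, -3] ⊗ [1, -1] ⊗ [2, 1] and rank(T) ≤ 1.
These bounds meet, so rank(T) = 1.
Check entry T[2,2,1] = 6: (-3)·(-1)·(2) = 6.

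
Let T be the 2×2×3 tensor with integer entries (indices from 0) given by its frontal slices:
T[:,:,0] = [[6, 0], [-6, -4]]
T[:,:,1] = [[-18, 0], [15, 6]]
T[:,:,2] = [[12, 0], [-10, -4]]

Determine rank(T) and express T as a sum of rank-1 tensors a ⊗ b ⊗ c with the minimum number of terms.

rank(T) = 2

Lower bound: in the mode-3 unfolding of T (rows indexed by k, columns by (i,j)) the 2×2 minor on rows k ∈ {0, 1}, columns (i,j) ∈ {(0,0), (1,0)} is det [[6, -6], [-18, 15]] = -18 ≠ 0, so that unfolding has rank ≥ 2 and hence rank(T) ≥ 2 (CP rank is at least every unfolding rank, though it can be larger).
Upper bound: with S_k = T[:,:,k], the two rank-1 terms a₁b₁ᵀ, a₂b₂ᵀ are the rank-1 members of the pencil x·S₀ + y·S₁.
det(x·S₀ + y·S₁) is −24·x² + 108·xy − 108·y² = (-12)·(2·x − 3·y)(x − 3·y), vanishing at (x:y) = (3:2) and (3:1).
M₁ = 3·S₀ + 2·S₁ = [[-18, 0], [12, 0]] = (-6)·(3, -2)(1, 0)ᵀ and M₂ = 3·S₀ + S₁ = [[0, 0], [-3, -6]] = (-3)·(0, 1)(1, 2)ᵀ, so take a₁ = (3, -2), b₁ = (1, 0), a₂ = (0, 1), b₂ = (1, 2).
Each slice is an integer combination of E₁ = a₁b₁ᵀ and E₂ = a₂b₂ᵀ: S₀ = 2·E₁ − 2·E₂, S₁ = −6·E₁ + 3·E₂, S₂ = 4·E₁ − 2·E₂; reading off coefficients, c₁ = (2, -6, 4) and c₂ = (-2, 3, -2).
Hence T = (3, -2) ⊗ (1, 0) ⊗ (2, -6, 4) + (0, 1) ⊗ (1, 2) ⊗ (-2, 3, -2), so rank(T) ≤ 2.
These bounds meet, so rank(T) = 2.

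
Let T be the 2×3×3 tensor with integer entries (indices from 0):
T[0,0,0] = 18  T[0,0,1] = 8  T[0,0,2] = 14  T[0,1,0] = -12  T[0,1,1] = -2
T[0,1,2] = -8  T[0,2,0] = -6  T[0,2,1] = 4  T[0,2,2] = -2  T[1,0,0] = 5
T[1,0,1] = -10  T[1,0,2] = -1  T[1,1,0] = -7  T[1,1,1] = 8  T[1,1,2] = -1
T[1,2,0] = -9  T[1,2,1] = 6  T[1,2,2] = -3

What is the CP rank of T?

Lower bound: the mode-1 unfolding of T (rows indexed by i, columns by (j,k) = (0,0), (0,1), (0,2), (1,0), (1,1), (1,2), (2,0), (2,1), (2,2)) is [[18, 8, 14, -12, -2, -8, -6, 4, -2], [5, -10, -1, -7, 8, -1, -9, 6, -3]].
There the 2×2 minor on rows i ∈ {0, 1}, columns (j,k) ∈ {(0,0), (0,1)} is det [[18, 8], [5, -10]] = -220 ≠ 0, so this unfolding has rank ≥ 2; CP rank is at least every unfolding rank, so rank(T) ≥ 2. (Flattening ranks never certify an upper bound on CP rank; for that we must actually write T with 2 rank-1 terms.)
Upper bound — finding two terms. Write S_k = T[:,:,k] for the frontal slices: S₀ = [[18, -12, -6], [5, -7, -9]], S₁ = [[8, -2, 4], [-10, 8, 6]], S₂ = [[14, -8, -2], [-1, -1, -3]].
If T = a₁ (x) b₁ (x) c₁ + a₂ (x) b₂ (x) c₂ then each S_k = c₁[k]·a₁b₁ᵀ + c₂[k]·a₂b₂ᵀ. S₀ and S₁ are linearly independent, so a₁b₁ᵀ and a₂b₂ᵀ must span the same plane of matrices: they are the rank-1 matrices of the form x·S₀ + y·S₁.
The 2×2 minor of x·S₀ + y·S₁ on rows {0,1}, columns {0,1} is −66·x² − 22·xy + 44·y² = (-22)·(3·x − 2·y)(x + y), vanishing at (x:y) = (2:3) and (1:-1).
M₁ = 2·S₀ + 3·S₁ = [[60, -30, 0], [-20, 10, 0]] = 10·[3, -1][2, -1, 0]ᵀ and M₂ = S₀ − S₁ = [[10, -10, -10], [15, -15, -15]] = 5·[2, 3][1, -1, -1]ᵀ, so take a₁ = [3, -1], b₁ = [2, -1, 0], a₂ = [2, 3], b₂ = [1, -1, -1].
Each slice is an integer combination of E₁ = a₁b₁ᵀ and E₂ = a₂b₂ᵀ: S₀ = 2·E₁ + 3·E₂, S₁ = 2·E₁ − 2·E₂, S₂ = 2·E₁ + E₂; reading off coefficients, c₁ = [2, 2, 2] and c₂ = [3, -2, 1].
Hence T = [3, -1] (x) [2, -1, 0] (x) [2, 2, 2] + [2, 3] (x) [1, -1, -1] (x) [3, -2, 1], so rank(T) ≤ 2.
These bounds meet, so rank(T) = 2.

2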